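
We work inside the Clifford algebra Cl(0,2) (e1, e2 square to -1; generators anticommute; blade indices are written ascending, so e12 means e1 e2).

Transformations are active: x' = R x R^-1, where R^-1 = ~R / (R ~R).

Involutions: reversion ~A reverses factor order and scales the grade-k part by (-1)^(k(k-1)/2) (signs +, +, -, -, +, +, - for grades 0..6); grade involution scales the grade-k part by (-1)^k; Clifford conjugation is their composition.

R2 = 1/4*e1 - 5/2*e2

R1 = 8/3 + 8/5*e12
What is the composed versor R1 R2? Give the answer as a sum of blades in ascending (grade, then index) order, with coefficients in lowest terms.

Distribute over the terms of R1 (each basis-blade product reordered to ascending indices, repeated generators contracted through their squares):
(8/3) R2 = 2/3*e1 - 20/3*e2
(8/5*e12) R2 = 4*e1 + 2/5*e2
Summing the partial products and collecting blades:
Answer: 14/3*e1 - 94/15*e2


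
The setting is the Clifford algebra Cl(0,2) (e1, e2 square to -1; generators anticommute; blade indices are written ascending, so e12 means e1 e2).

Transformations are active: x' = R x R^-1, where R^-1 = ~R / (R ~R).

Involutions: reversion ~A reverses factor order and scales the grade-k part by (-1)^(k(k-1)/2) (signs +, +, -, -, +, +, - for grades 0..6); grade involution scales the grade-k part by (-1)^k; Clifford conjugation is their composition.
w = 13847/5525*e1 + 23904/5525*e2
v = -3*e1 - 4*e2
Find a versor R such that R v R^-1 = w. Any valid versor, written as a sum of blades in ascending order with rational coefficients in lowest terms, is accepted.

Here q(v) = q(w) = -25; the classical choice R = v + w = -2728/5525*e1 + 1804/5525*e2 then realises v -> w under the sandwich.
Answer: -2728/5525*e1 + 1804/5525*e2


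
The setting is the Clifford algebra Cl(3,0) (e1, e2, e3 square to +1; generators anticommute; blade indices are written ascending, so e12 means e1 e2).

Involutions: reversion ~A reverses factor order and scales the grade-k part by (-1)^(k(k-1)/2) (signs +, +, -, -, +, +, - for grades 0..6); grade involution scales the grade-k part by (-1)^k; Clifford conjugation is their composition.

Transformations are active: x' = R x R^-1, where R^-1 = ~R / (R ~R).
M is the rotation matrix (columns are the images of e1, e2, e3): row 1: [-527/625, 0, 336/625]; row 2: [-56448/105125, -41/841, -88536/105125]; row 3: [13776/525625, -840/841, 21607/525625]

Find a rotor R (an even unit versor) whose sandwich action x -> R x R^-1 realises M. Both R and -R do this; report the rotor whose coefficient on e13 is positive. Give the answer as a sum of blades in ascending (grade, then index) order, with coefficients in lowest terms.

Method: write R = a + b12*e12 + b13*e13 + b23*e23 with a^2 + b12^2 + b13^2 + b23^2 = 1 (so R^-1 = ~R). Expanding the columns R e_j ~R gives tr M = 4a^2 - 1 and, from the antisymmetric part, M21 - M12 = -4a*b12, M13 - M31 = 4a*b13, M32 - M23 = -4a*b23.
Here tr M = -17889/21025, so a^2 = (1 + tr M)/4 = 784/21025 and a = ±28/145. Taking a = 28/145: M21 - M12 = -56448/105125, M13 - M31 = 10752/21025, M32 - M23 = -16464/105125, giving b12 = 504/725, b13 = 96/145, b23 = 147/725, i.e. R = 28/145 + 504/725*e12 + 96/145*e13 + 147/725*e23.
Its e13 coefficient is already positive.
Answer: 28/145 + 504/725*e12 + 96/145*e13 + 147/725*e23. Recall the cover is two-to-one: with M of trace -17889/21025, both preimages act alike, and the stated e13 sign chooses the sheet.


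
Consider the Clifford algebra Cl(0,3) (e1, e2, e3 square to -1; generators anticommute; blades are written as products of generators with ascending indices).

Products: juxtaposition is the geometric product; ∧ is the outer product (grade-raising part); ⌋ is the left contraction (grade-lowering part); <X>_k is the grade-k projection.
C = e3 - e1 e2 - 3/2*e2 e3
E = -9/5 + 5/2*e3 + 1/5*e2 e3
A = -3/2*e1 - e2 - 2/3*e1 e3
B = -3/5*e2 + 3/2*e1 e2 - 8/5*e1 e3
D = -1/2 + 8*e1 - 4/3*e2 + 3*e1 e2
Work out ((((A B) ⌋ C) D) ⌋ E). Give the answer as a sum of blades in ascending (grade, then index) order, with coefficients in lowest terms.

step 1: -5/3 - 3/2*e1 + 9/4*e2 - 12/5*e3 + 9/10*e1 e2 + e2 e3 - 2*e1 e2 e3
step 2: 24/5 - 9/4*e1 + 21/10*e2 + 41/24*e3 + 5/3*e1 e2 + 5/2*e2 e3
step 3: 67/5 + 17297/360*e1 + 379/30*e2 - 67/16*e3 - 7/30*e1 e2 - 37/6*e1 e3 + 37/36*e2 e3 + 201/8*e1 e2 e3
step 4: -99769/7200 - 67/80*e2 + 2323/75*e3 + 67/25*e2 e3
Answer: -99769/7200 - 67/80*e2 + 2323/75*e3 + 67/25*e2 e3


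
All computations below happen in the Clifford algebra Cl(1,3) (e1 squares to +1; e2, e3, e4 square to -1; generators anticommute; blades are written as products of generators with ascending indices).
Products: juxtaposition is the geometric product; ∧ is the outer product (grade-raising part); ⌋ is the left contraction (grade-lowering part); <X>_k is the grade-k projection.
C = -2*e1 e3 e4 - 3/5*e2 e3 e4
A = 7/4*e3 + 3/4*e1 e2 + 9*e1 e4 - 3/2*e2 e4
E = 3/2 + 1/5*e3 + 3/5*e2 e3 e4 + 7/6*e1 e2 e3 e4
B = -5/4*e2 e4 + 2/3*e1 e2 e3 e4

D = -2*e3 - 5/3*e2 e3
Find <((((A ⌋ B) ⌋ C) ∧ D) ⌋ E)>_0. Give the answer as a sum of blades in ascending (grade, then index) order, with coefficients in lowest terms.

step 1: -15/8 - e1 e3 + 6*e2 e3 + 1/2*e3 e4 - 7/6*e1 e2 e4
step 2: e1 + 3/10*e2 + 28/5*e4 + 15/4*e1 e3 e4 + 9/8*e2 e3 e4
step 3: -2*e1 e3 - 3/5*e2 e3 + 56/5*e3 e4 - 5/3*e1 e2 e3 - 28/3*e2 e3 e4
step 4: -28/5 + 98/9*e1 - 168/25*e2 + 1037/450*e4 - 196/15*e1 e2 + 7/10*e1 e4 + 7/3*e2 e4
step 5: -28/5
Answer: -28/5


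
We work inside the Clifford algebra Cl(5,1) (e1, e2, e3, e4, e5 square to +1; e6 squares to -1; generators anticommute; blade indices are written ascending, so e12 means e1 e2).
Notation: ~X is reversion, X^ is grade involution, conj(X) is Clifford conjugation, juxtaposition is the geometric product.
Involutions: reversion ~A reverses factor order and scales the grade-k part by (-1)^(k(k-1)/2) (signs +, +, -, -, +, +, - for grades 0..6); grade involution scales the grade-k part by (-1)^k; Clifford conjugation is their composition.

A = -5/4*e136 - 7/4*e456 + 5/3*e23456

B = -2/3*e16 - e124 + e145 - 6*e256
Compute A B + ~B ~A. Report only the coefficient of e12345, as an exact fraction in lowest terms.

first term: -5/6*e3 - 7/4*e16 - 21/2*e24 - 10*e34 + 7/6*e145 + 15/2*e1235 + 5/3*e1236 + 7/4*e1256 + 5/3*e1356 - 5/4*e2346 - 5/4*e3456 - 10/9*e12345
second term: -5/6*e3 + 7/4*e16 + 21/2*e24 + 10*e34 - 7/6*e145 + 15/2*e1235 + 5/3*e1236 + 7/4*e1256 + 5/3*e1356 - 5/4*e2346 - 5/4*e3456 - 10/9*e12345
Answer: -20/9


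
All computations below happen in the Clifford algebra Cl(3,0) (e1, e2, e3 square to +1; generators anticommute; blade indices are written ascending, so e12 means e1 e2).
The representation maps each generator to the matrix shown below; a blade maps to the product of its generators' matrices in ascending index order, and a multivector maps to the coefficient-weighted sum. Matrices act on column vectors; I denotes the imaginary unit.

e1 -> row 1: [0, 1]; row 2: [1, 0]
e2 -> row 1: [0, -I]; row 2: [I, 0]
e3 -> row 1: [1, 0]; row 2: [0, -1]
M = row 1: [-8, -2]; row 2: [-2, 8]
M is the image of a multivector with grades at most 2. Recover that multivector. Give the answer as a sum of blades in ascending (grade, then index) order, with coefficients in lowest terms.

Method: 1, rho(e1), rho(e2), rho(e3) form a trace-orthogonal basis of the 2x2 complex matrices (tr(X Y) = 2 if X = Y, else 0), so M = m0*1 + m1*rho(e1) + m2*rho(e2) + m3*rho(e3) with m0 = tr(M)/2 = 0, m1 = tr(M rho(e1))/2 = -2, m2 = tr(M rho(e2))/2 = 0, m3 = tr(M rho(e3))/2 = -8.
Multiplying table entries, the bivector images are rho(e12) = I*rho(e3), rho(e13) = -I*rho(e2), rho(e23) = I*rho(e1); with real blade coefficients the real parts of m0..m3 are the coefficients of 1, e1, e2, e3 and the imaginary parts give the bivectors (e23: Im m1, e13: -Im m2, e12: Im m3).
Answer: -2*e1 - 8*e3


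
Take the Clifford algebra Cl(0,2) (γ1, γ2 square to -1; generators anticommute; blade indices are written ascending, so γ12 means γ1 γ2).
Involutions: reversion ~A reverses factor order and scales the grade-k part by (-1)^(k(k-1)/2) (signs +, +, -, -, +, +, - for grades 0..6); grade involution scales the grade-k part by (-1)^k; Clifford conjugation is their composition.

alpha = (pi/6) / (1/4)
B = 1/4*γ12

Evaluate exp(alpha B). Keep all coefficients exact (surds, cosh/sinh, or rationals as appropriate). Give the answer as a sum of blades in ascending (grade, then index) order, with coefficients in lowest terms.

B^2 = (1/4)^2*(γ12)^2 = 1/16*(-1) = -1/16 (a basis 2-blade squares to minus the product of its generators' squares).
B^2 = -1/16 — B^2 < 0, so the exponential closes trigonometrically: l = 1/4, alpha*l = pi/6, so exp(alpha B) = cos(pi/6) + (sin(pi/6)/(1/4))*B = sqrt(3)/2 + (2)*B.
Answer: sqrt(3)/2 + 1/2*γ12


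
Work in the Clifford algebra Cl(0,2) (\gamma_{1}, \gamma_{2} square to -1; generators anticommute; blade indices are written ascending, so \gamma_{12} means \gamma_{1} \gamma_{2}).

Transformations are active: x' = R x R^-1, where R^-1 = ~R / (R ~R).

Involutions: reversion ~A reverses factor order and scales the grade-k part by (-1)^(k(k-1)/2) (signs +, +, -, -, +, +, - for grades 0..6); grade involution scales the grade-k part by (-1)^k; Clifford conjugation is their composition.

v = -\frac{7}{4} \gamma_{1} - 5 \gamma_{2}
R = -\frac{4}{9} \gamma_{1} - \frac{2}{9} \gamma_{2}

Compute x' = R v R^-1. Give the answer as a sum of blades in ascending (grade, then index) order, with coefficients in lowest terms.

~R = -\frac{4}{9} \gamma_{1} - \frac{2}{9} \gamma_{2}, and R ~R = -\frac{20}{81}, so R^-1 = ~R / (-\frac{20}{81}).
R v = -\frac{17}{9} + \frac{11}{6} \gamma_{12}
Answer: -\frac{101}{20} \gamma_{1} + \frac{8}{5} \gamma_{2}


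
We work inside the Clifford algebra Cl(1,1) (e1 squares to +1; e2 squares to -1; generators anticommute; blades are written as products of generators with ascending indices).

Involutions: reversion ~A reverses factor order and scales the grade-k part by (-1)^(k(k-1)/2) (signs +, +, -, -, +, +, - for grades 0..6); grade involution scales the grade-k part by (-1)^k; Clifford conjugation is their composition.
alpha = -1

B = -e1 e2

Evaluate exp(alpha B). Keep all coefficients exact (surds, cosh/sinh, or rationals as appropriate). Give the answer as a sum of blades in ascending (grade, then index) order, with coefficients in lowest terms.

B^2 = (-1)^2*(e1 e2)^2 = 1*(+1) = 1 (a basis 2-blade squares to minus the product of its generators' squares).
B^2 = 1 — the positive square puts this in the hyperbolic regime; l = 1, alpha*l = -1, so exp(alpha B) = cosh(-1) + (sinh(-1)/1)*B = cosh(1) + (-sinh(1))*B.
Answer: cosh(1) + sinh(1)*e1 e2


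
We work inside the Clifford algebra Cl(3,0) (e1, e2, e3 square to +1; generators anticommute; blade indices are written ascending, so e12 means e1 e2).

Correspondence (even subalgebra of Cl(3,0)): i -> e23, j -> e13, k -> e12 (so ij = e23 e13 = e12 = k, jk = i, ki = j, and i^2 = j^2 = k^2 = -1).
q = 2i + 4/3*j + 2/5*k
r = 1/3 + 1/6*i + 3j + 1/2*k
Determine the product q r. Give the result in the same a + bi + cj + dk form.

In blades: q = 2/5*e12 + 4/3*e13 + 2*e23, r = 1/3 + 1/2*e12 + 3*e13 + 1/6*e23.
Distribute q over r term by term (generator squares from the signature, products reordered to ascending indices): (2/5*e12)*r = -1/5 + 2/15*e12 + 1/15*e13 - 6/5*e23; (4/3*e13)*r = -4 - 2/9*e12 + 4/9*e13 + 2/3*e23; (2*e23)*r = -1/3 + 6*e12 - e13 + 2/3*e23.
Sum: -68/15 + 266/45*e12 - 22/45*e13 + 2/15*e23; translating back through the correspondence:
Answer: -68/15 + 2/15*i - 22/45*j + 266/45*k


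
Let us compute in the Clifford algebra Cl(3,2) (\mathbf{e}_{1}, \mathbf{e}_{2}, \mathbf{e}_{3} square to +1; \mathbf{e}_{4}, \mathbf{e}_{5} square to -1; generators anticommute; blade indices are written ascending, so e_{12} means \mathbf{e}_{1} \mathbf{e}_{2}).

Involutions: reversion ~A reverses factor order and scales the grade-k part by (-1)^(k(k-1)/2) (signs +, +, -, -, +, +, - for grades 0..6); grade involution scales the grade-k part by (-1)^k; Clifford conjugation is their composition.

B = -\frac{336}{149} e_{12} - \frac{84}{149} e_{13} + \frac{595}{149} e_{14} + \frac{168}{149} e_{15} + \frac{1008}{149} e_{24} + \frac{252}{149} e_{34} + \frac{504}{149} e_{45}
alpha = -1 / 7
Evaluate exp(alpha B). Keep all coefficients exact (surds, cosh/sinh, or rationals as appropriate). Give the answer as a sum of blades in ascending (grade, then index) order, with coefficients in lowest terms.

B^2 term by term: the squares give (-\frac{336}{149})^2*(e_{12})^2 + (-\frac{84}{149})^2*(e_{13})^2 + (\frac{595}{149})^2*(e_{14})^2 + (\frac{168}{149})^2*(e_{15})^2 + (\frac{1008}{149})^2*(e_{24})^2 + (\frac{252}{149})^2*(e_{34})^2 + (\frac{504}{149})^2*(e_{45})^2 = \frac{112896}{22201}*(-1) + \frac{7056}{22201}*(-1) + \frac{354025}{22201}*(+1) + \frac{28224}{22201}*(+1) + \frac{1016064}{22201}*(+1) + \frac{63504}{22201}*(+1) + \frac{254016}{22201}*(-1) = 49 (each basis 2-blade squares to minus the product of its generators' squares); cross terms between blades sharing an index anticommute and cancel; the commuting (index-disjoint) pairs give grade-4 terms 2*c*c'*(blade product), which cancel blade by blade — e_{1234}: -\frac{169344}{22201} + \frac{169344}{22201} = 0; e_{1245}: -\frac{338688}{22201} + \frac{338688}{22201} = 0; e_{1345}: -\frac{84672}{22201} + \frac{84672}{22201} = 0 — confirming B is simple. So B^2 = 49.
B^2 = 49 — the series telescopes hyperbolically here: l = 7, alpha*l = -1, so exp(alpha B) = cosh(-1) + (sinh(-1)/7)*B = \cosh{\left(1 \right)} + (- \frac{\sinh{\left(1 \right)}}{7})*B.
Answer: \cosh{\left(1 \right)} + \frac{48 \sinh{\left(1 \right)}}{149} e_{12} + \frac{12 \sinh{\left(1 \right)}}{149} e_{13} - \frac{85 \sinh{\left(1 \right)}}{149} e_{14} - \frac{24 \sinh{\left(1 \right)}}{149} e_{15} - \frac{144 \sinh{\left(1 \right)}}{149} e_{24} - \frac{36 \sinh{\left(1 \right)}}{149} e_{34} - \frac{72 \sinh{\left(1 \right)}}{149} e_{45}


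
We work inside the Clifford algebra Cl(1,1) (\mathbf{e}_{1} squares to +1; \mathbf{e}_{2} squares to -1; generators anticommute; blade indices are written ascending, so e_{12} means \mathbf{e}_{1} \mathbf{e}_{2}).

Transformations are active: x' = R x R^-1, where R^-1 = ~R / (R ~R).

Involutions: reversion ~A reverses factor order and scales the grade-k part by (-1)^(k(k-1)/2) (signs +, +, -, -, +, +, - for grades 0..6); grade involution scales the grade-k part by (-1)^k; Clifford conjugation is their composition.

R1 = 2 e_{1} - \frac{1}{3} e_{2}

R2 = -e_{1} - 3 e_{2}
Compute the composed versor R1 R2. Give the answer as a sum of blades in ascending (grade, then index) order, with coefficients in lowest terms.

Distribute over the terms of R1 (each basis-blade product reordered to ascending indices, repeated generators contracted through their squares):
(2 e_{1}) R2 = -2 - 6 e_{12}
(-\frac{1}{3} e_{2}) R2 = -1 - \frac{1}{3} e_{12}
Summing the partial products and collecting blades:
Answer: -3 - \frac{19}{3} e_{12}


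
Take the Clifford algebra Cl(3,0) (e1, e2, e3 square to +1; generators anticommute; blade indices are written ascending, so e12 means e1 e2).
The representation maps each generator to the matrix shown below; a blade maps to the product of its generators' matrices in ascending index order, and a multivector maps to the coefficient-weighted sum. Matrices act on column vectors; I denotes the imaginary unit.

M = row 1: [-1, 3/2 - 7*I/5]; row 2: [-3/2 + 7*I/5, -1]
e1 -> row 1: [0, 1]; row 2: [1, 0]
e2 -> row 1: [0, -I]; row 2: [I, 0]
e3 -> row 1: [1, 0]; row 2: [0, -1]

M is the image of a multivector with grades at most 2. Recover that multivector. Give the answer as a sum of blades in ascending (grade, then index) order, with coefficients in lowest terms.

Method: 1, rho(e1), rho(e2), rho(e3) form a trace-orthogonal basis of the 2x2 complex matrices (tr(X Y) = 2 if X = Y, else 0), so M = m0*1 + m1*rho(e1) + m2*rho(e2) + m3*rho(e3) with m0 = tr(M)/2 = -1, m1 = tr(M rho(e1))/2 = 0, m2 = tr(M rho(e2))/2 = 7/5 + 3*I/2, m3 = tr(M rho(e3))/2 = 0.
Multiplying table entries, the bivector images are rho(e12) = I*rho(e3), rho(e13) = -I*rho(e2), rho(e23) = I*rho(e1); with real blade coefficients the real parts of m0..m3 are the coefficients of 1, e1, e2, e3 and the imaginary parts give the bivectors (e23: Im m1, e13: -Im m2, e12: Im m3).
Answer: -1 + 7/5*e2 - 3/2*e13


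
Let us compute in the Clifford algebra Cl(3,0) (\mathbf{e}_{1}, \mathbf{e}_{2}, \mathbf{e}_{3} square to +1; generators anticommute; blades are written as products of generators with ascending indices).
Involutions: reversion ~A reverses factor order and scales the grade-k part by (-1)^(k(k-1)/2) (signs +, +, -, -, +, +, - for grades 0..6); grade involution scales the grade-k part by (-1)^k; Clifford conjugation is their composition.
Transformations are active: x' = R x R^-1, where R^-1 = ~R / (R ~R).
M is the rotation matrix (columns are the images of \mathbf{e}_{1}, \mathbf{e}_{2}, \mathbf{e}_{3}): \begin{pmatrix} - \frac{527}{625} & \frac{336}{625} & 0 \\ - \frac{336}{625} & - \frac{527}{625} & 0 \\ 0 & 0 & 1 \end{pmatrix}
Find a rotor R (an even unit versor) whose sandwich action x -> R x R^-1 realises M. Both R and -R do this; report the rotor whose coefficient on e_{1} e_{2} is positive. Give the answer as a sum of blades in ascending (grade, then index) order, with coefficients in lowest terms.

Method: write R = a + b12*e_{1} e_{2} + b13*e_{1} e_{3} + b23*e_{2} e_{3} with a^2 + b12^2 + b13^2 + b23^2 = 1 (so R^-1 = ~R). Expanding the columns R e_j ~R gives tr M = 4a^2 - 1 and, from the antisymmetric part, M21 - M12 = -4a*b12, M13 - M31 = 4a*b13, M32 - M23 = -4a*b23.
Here tr M = -\frac{429}{625}, so a^2 = (1 + tr M)/4 = \frac{49}{625} and a = ±\frac{7}{25}. Taking a = \frac{7}{25}: M21 - M12 = -\frac{672}{625}, M13 - M31 = 0, M32 - M23 = 0, giving b12 = \frac{24}{25}, b13 = 0, b23 = 0, i.e. R = \frac{7}{25} + \frac{24}{25} e_{1} e_{2}.
Its e_{1} e_{2} coefficient is already positive.
Answer: \frac{7}{25} + \frac{24}{25} e_{1} e_{2}. Recall the cover is two-to-one: with M of trace -\frac{429}{625}, both preimages act alike, and the stated e_{1} e_{2} sign chooses the sheet.


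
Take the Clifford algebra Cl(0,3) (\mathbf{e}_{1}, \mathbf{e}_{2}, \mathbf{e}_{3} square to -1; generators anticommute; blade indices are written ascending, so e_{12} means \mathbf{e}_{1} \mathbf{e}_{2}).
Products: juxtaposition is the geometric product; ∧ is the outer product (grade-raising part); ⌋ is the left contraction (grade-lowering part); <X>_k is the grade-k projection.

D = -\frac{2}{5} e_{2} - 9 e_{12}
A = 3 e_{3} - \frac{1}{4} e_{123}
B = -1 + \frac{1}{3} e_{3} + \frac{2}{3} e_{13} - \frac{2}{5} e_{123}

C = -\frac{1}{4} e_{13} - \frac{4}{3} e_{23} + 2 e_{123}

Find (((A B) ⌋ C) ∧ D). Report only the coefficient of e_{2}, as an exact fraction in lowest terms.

step 1: -\frac{9}{10} + 2 e_{1} - \frac{1}{6} e_{2} - 3 e_{3} + \frac{77}{60} e_{12} + \frac{1}{4} e_{123}
step 2: \frac{1}{2} + \frac{3}{4} e_{1} + 4 e_{2} - \frac{103}{45} e_{3} + 6 e_{12} - \frac{13}{120} e_{13} - \frac{14}{5} e_{23} - \frac{9}{5} e_{123}
step 3: -\frac{1}{5} e_{2} - \frac{24}{5} e_{12} - \frac{206}{225} e_{23} + \frac{6167}{300} e_{123}
Answer: -\frac{1}{5}


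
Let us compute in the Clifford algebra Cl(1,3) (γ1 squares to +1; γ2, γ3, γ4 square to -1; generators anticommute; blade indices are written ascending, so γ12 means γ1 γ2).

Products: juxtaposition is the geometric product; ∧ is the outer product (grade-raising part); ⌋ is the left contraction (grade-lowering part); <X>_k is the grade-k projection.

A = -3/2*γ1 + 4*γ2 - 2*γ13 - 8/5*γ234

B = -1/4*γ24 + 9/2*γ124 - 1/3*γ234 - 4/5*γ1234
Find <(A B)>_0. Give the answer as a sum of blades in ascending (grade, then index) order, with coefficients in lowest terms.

step 1: 8/15 - 32/25*γ1 + 2/5*γ3 + γ4 + 36/5*γ13 + 18*γ14 - 167/20*γ24 + 4/3*γ34 + 25/24*γ124 - 16/5*γ134 - 39/5*γ234
step 2: 8/15
Answer: 8/15


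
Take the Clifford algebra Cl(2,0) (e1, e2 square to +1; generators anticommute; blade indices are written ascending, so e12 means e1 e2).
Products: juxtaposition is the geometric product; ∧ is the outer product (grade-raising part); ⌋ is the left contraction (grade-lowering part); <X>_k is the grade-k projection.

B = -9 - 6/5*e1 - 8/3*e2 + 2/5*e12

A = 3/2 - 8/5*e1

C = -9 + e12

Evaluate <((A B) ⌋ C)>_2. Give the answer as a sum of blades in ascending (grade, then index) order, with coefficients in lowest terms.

step 1: -579/50 + 63/5*e1 - 116/25*e2 + 73/15*e12
step 2: 14903/150 + 116/25*e1 + 63/5*e2 - 579/50*e12
step 3: -579/50*e12
Answer: -579/50*e12


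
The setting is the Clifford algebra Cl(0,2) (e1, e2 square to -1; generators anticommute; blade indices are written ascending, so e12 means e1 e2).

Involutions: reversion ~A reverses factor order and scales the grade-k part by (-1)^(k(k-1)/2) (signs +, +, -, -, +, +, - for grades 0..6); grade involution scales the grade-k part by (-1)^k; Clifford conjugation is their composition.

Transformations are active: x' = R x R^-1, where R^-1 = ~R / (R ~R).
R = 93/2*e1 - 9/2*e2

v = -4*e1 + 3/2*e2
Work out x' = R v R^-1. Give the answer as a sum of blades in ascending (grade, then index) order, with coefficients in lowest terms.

~R = 93/2*e1 - 9/2*e2, and R ~R = -4365/2, so R^-1 = ~R / (-4365/2).
R v = 771/4 + 207/4*e12
Answer: -4087/970*e1 - 342/485*e2


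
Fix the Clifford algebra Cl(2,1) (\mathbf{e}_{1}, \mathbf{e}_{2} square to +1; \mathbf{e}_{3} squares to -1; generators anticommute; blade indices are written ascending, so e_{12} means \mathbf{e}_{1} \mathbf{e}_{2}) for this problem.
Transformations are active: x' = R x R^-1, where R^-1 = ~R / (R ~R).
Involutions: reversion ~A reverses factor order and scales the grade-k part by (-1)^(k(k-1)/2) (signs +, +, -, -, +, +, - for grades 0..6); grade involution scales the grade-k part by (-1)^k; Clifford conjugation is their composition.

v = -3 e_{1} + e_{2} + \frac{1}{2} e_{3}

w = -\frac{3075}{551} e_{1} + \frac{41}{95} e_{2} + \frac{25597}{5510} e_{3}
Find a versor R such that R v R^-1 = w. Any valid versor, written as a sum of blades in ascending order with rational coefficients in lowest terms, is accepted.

Here q(v) = q(w) = \frac{39}{4}; the classical choice R = v + w = -\frac{4728}{551} e_{1} + \frac{136}{95} e_{2} + \frac{14176}{2755} e_{3} then realises v -> w under the sandwich.
Answer: -\frac{4728}{551} e_{1} + \frac{136}{95} e_{2} + \frac{14176}{2755} e_{3}


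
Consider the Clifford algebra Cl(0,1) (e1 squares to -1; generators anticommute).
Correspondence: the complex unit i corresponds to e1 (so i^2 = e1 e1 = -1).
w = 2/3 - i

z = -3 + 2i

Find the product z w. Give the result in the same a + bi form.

In blades: z = -3 + 2*e1, w = 2/3 - e1.
Distribute z over w term by term (generator squares from the signature, products reordered to ascending indices): (-3)*w = -2 + 3*e1; (2*e1)*w = 2 + 4/3*e1.
Sum: 13/3*e1; translating back through the correspondence:
Answer: 13/3*i


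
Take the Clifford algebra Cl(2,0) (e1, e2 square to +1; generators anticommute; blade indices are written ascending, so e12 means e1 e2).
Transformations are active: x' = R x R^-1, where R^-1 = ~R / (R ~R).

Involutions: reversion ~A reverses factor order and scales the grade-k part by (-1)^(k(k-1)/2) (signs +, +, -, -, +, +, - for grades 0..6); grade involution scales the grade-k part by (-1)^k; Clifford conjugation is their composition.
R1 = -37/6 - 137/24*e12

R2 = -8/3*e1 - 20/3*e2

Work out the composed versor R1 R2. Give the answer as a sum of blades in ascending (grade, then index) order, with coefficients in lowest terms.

Distribute over the terms of R1 (each basis-blade product reordered to ascending indices, repeated generators contracted through their squares):
(-37/6) R2 = 148/9*e1 + 370/9*e2
(-137/24*e12) R2 = 685/18*e1 - 137/9*e2
Summing the partial products and collecting blades:
Answer: 109/2*e1 + 233/9*e2


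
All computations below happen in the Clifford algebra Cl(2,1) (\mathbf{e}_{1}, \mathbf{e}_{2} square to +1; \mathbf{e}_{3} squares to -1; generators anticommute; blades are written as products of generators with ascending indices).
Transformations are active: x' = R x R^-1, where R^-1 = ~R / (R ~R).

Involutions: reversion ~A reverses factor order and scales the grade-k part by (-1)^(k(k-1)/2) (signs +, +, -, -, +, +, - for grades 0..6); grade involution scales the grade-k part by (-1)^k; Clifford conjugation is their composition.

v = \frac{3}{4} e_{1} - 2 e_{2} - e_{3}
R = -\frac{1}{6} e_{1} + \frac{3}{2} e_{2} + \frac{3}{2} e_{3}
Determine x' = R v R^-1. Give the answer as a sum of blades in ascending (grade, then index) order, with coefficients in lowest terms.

~R = -\frac{1}{6} e_{1} + \frac{3}{2} e_{2} + \frac{3}{2} e_{3}, and R ~R = \frac{1}{36}, so R^-1 = ~R / (\frac{1}{36}).
R v = -\frac{13}{8} - \frac{19}{24} e_{1} e_{2} - \frac{23}{24} e_{1} e_{3} + \frac{3}{2} e_{2} e_{3}
Answer: \frac{75}{4} e_{1} - \frac{347}{2} e_{2} - \frac{349}{2} e_{3}


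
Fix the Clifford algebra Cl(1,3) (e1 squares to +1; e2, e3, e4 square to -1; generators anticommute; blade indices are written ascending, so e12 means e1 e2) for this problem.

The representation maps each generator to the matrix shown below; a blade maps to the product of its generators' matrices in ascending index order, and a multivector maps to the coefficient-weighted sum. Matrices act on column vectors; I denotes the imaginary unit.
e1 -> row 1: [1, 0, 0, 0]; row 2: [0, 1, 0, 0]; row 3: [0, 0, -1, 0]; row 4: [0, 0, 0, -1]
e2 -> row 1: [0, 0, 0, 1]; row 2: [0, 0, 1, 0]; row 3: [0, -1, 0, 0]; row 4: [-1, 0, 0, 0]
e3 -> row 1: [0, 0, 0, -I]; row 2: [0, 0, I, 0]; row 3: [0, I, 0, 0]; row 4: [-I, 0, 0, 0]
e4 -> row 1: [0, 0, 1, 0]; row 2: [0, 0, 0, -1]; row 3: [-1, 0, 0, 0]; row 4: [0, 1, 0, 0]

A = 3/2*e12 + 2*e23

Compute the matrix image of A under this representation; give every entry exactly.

Bivector images (products of the table entries): rho(e12) = rho(e1)rho(e2) = row 1: [0, 0, 0, 1]; row 2: [0, 0, 1, 0]; row 3: [0, 1, 0, 0]; row 4: [1, 0, 0, 0]; rho(e23) = rho(e2)rho(e3) = row 1: [-I, 0, 0, 0]; row 2: [0, I, 0, 0]; row 3: [0, 0, -I, 0]; row 4: [0, 0, 0, I].
M = (3/2)*rho(e12) + (2)*rho(e23), summed entrywise:
Answer: row 1: [-2*I, 0, 0, 3/2]; row 2: [0, 2*I, 3/2, 0]; row 3: [0, 3/2, -2*I, 0]; row 4: [3/2, 0, 0, 2*I]


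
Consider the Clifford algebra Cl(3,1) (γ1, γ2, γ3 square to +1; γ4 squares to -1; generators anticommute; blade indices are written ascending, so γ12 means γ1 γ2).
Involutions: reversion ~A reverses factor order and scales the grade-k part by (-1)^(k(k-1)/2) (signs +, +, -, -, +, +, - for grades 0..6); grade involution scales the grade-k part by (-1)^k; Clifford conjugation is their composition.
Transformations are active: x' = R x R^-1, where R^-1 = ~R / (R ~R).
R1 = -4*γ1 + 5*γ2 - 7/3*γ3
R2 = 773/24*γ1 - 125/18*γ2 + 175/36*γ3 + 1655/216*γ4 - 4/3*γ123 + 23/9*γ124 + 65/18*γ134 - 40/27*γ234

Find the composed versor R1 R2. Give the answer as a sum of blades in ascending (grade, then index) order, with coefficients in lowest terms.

Distribute over the terms of R1 (each basis-blade product reordered to ascending indices, repeated generators contracted through their squares):
(-4*γ1) R2 = -773/6 + 250/9*γ12 - 175/9*γ13 - 1655/54*γ14 + 16/3*γ23 - 92/9*γ24 - 130/9*γ34 + 160/27*γ1234
(5*γ2) R2 = -625/18 - 3865/24*γ12 + 20/3*γ13 - 115/9*γ14 + 875/36*γ23 + 8275/216*γ24 - 200/27*γ34 - 325/18*γ1234
(-7/3*γ3) R2 = -1225/108 + 28/9*γ12 + 5411/72*γ13 + 455/54*γ14 - 875/54*γ23 - 280/81*γ24 - 11585/648*γ34 - 161/27*γ1234
Summing the partial products and collecting blades:
Answer: -18889/108 - 9371/72*γ12 + 499/8*γ13 - 35*γ14 + 1451/108*γ23 + 15961/648*γ24 - 25745/648*γ34 - 977/54*γ1234


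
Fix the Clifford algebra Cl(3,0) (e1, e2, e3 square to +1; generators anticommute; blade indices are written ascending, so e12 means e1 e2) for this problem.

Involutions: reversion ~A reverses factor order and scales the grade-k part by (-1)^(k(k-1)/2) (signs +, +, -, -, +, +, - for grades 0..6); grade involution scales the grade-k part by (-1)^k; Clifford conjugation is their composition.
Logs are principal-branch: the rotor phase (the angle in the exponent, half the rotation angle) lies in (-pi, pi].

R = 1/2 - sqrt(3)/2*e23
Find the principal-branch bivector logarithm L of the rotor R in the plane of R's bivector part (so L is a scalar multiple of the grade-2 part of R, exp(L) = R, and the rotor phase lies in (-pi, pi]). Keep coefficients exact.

The scalar part of R is 1/2, so the principal-branch rotor phase is pinned; divide the bivector part by its sine to get the unit plane — L is the phase times that plane.
Concretely: cos(phase) = 1/2 gives phase = ±pi/3, and since phase/sin(phase) is even the sign is immaterial: L = (phase/sin(phase)) * <R>_2 = (2*sqrt(3)*pi/9) * <R>_2.
Answer: -pi/3*e23


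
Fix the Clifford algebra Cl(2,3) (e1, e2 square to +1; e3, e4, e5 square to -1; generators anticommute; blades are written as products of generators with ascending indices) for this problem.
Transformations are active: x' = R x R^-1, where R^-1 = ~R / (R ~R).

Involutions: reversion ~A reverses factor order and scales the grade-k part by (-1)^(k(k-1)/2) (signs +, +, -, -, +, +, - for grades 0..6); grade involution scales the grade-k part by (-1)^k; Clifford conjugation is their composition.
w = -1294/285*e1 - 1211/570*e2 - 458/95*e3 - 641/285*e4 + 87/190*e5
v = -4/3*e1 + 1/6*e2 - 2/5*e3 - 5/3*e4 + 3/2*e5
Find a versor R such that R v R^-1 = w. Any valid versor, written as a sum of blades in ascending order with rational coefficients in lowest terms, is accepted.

Sketch: the shared square -761/225 makes R = v + w = -558/95*e1 - 186/95*e2 - 496/95*e3 - 372/95*e4 + 186/95*e5 the natural versor; its sandwich fixes that direction, negates (v - w)/2, and sends v to w.
Answer: -558/95*e1 - 186/95*e2 - 496/95*e3 - 372/95*e4 + 186/95*e5


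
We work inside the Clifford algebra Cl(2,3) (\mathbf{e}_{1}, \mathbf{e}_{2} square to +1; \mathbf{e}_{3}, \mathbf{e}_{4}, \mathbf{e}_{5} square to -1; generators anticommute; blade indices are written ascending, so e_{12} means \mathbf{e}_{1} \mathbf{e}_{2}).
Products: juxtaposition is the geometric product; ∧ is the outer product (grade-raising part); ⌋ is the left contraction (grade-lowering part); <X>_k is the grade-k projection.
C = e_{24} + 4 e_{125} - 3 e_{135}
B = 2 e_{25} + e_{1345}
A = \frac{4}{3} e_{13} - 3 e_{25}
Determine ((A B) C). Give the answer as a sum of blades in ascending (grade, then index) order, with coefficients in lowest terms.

step 1: -6 + \frac{4}{3} e_{45} + 3 e_{1234} - \frac{8}{3} e_{1235}
step 2: 8 e_{2} - \frac{32}{3} e_{3} - 3 e_{13} - 6 e_{24} + \frac{4}{3} e_{25} - \frac{16}{3} e_{124} - 24 e_{125} + 4 e_{134} + 18 e_{135} + 9 e_{245} - 12 e_{345} + \frac{8}{3} e_{1345}
Answer: 8 e_{2} - \frac{32}{3} e_{3} - 3 e_{13} - 6 e_{24} + \frac{4}{3} e_{25} - \frac{16}{3} e_{124} - 24 e_{125} + 4 e_{134} + 18 e_{135} + 9 e_{245} - 12 e_{345} + \frac{8}{3} e_{1345}


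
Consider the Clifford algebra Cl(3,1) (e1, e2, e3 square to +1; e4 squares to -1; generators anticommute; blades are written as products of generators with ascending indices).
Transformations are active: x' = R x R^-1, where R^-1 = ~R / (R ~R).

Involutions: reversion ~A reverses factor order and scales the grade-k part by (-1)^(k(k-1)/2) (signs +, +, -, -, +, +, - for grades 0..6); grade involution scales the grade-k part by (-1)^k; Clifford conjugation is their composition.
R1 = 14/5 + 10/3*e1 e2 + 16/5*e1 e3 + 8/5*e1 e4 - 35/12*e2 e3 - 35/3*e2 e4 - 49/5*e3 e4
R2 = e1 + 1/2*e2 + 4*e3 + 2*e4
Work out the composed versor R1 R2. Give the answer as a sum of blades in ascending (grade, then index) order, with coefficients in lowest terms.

Distribute over the terms of R2 (each basis-blade product reordered to ascending indices, repeated generators contracted through their squares):
R1 (e1) = 14/5*e1 - 10/3*e2 - 16/5*e3 - 8/5*e4 - 35/12*e1 e2 e3 - 35/3*e1 e2 e4 - 49/5*e1 e3 e4
R1 (1/2*e2) = 5/3*e1 + 7/5*e2 + 35/24*e3 + 35/6*e4 - 8/5*e1 e2 e3 - 4/5*e1 e2 e4 - 49/10*e2 e3 e4
R1 (4*e3) = 64/5*e1 - 35/3*e2 + 56/5*e3 + 196/5*e4 + 40/3*e1 e2 e3 - 32/5*e1 e3 e4 + 140/3*e2 e3 e4
R1 (2*e4) = -16/5*e1 + 70/3*e2 + 98/5*e3 + 28/5*e4 + 20/3*e1 e2 e4 + 32/5*e1 e3 e4 - 35/6*e2 e3 e4
Summing the partial products and collecting blades:
Answer: 211/15*e1 + 146/15*e2 + 3487/120*e3 + 1471/30*e4 + 529/60*e1 e2 e3 - 29/5*e1 e2 e4 - 49/5*e1 e3 e4 + 539/15*e2 e3 e4


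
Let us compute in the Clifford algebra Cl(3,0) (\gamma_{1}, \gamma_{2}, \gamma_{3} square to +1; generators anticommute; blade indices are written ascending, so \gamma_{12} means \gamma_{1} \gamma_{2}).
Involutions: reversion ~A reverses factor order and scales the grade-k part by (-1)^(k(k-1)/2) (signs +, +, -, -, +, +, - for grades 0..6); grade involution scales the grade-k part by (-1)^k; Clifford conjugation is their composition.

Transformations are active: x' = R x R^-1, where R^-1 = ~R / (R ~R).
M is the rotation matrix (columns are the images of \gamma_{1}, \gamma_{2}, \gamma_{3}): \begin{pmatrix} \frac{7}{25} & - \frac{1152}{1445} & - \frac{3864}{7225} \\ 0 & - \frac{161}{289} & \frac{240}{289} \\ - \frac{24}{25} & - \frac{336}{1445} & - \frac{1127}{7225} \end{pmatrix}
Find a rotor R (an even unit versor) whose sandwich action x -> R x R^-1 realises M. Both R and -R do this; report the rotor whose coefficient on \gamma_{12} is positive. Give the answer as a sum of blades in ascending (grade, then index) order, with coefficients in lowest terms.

Method: write R = a + b12*\gamma_{12} + b13*\gamma_{13} + b23*\gamma_{23} with a^2 + b12^2 + b13^2 + b23^2 = 1 (so R^-1 = ~R). Expanding the columns R e_j ~R gives tr M = 4a^2 - 1 and, from the antisymmetric part, M21 - M12 = -4a*b12, M13 - M31 = 4a*b13, M32 - M23 = -4a*b23.
Here tr M = -\frac{3129}{7225}, so a^2 = (1 + tr M)/4 = \frac{1024}{7225} and a = ±\frac{32}{85}. Taking a = \frac{32}{85}: M21 - M12 = \frac{1152}{1445}, M13 - M31 = \frac{3072}{7225}, M32 - M23 = -\frac{1536}{1445}, giving b12 = -\frac{9}{17}, b13 = \frac{24}{85}, b23 = \frac{12}{17}, i.e. R = \frac{32}{85} - \frac{9}{17} \gamma_{12} + \frac{24}{85} \gamma_{13} + \frac{12}{17} \gamma_{23}.
Its \gamma_{12} coefficient is negative, so report the other preimage -R.
Answer: -\frac{32}{85} + \frac{9}{17} \gamma_{12} - \frac{24}{85} \gamma_{13} - \frac{12}{17} \gamma_{23}. Key observation: the double cover Spin(3) -> SO(3) sends R and -R to the same matrix (trace -\frac{3129}{7225} here), so the stated sign of the \gamma_{12} coefficient is what selects one sheet.


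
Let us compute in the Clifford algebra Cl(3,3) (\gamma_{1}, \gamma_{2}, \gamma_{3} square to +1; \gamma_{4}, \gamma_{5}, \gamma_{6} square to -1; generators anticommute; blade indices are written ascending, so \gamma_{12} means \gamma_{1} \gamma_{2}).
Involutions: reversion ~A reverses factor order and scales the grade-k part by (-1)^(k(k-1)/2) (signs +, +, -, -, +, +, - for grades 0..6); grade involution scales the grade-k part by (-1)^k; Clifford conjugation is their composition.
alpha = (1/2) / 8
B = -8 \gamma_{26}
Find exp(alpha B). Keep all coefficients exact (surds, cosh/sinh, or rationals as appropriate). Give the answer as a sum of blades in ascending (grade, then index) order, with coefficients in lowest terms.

B^2 = (-8)^2*(\gamma_{26})^2 = 64*(+1) = 64 (a basis 2-blade squares to minus the product of its generators' squares).
B^2 = 64 — since the square is positive, the closed form is hyperbolic: l = 8, alpha*l = \frac{1}{2}, so exp(alpha B) = cosh(\frac{1}{2}) + (sinh(\frac{1}{2})/8)*B = \cosh{\left(\frac{1}{2} \right)} + (\frac{\sinh{\left(\frac{1}{2} \right)}}{8})*B.
Answer: \cosh{\left(\frac{1}{2} \right)} - \sinh{\left(\frac{1}{2} \right)} \gamma_{26}


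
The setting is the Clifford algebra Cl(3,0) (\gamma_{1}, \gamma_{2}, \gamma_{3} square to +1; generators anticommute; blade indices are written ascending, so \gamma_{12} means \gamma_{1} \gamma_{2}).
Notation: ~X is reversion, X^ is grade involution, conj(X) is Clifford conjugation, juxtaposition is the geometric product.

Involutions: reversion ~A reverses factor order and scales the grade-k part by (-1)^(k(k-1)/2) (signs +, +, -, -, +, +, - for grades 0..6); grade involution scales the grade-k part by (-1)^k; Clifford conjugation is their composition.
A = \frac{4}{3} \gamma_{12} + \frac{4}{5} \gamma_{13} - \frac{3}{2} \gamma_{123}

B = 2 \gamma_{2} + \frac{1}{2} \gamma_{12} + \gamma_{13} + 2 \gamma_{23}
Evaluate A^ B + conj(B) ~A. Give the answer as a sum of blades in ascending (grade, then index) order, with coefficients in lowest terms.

first term: -\frac{22}{15} - \frac{1}{3} \gamma_{1} + \frac{3}{2} \gamma_{2} - \frac{3}{4} \gamma_{3} - \frac{8}{5} \gamma_{12} - \frac{1}{3} \gamma_{13} - \frac{14}{15} \gamma_{23} - \frac{8}{5} \gamma_{123}
second term: -\frac{22}{15} + \frac{1}{3} \gamma_{1} - \frac{3}{2} \gamma_{2} + \frac{3}{4} \gamma_{3} + \frac{8}{5} \gamma_{12} + \frac{1}{3} \gamma_{13} + \frac{14}{15} \gamma_{23} - \frac{8}{5} \gamma_{123}
Answer: -\frac{44}{15} - \frac{16}{5} \gamma_{123}


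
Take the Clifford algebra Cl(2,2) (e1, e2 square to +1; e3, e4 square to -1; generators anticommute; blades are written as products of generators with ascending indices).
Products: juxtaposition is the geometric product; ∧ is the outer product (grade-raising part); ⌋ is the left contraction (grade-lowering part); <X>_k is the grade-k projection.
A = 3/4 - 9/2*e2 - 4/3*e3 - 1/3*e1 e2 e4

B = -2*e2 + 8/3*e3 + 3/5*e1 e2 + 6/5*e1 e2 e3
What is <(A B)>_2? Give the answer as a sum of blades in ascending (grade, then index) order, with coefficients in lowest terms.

step 1: 113/9 + 27/10*e1 - 3/2*e2 + 2*e3 + 1/5*e4 + 41/20*e1 e2 + 27/5*e1 e3 - 2/3*e1 e4 - 44/3*e2 e3 - 2/5*e3 e4 + 1/10*e1 e2 e3 + 8/9*e1 e2 e3 e4
step 2: 41/20*e1 e2 + 27/5*e1 e3 - 2/3*e1 e4 - 44/3*e2 e3 - 2/5*e3 e4
Answer: 41/20*e1 e2 + 27/5*e1 e3 - 2/3*e1 e4 - 44/3*e2 e3 - 2/5*e3 e4


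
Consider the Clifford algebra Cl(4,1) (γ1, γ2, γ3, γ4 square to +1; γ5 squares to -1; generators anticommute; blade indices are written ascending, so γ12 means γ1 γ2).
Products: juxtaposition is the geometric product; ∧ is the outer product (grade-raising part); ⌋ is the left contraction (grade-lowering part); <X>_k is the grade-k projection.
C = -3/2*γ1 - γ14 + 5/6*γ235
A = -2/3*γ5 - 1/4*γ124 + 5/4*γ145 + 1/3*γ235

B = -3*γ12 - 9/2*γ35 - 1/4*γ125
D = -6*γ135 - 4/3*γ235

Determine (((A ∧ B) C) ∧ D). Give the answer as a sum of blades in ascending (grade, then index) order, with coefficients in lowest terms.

step 1: 2*γ125 - 9/8*γ12345
step 2: -5/3*γ13 - 15/16*γ14 - 3*γ25 - 9/8*γ235 + 2*γ245 + 27/16*γ2345
step 3: 5/4*γ12345
Answer: 5/4*γ12345


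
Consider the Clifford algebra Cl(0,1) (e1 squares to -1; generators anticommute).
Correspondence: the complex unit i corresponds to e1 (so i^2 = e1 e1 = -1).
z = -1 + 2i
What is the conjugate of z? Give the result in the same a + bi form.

In blades: z = -1 + 2*e1.
Conjugation here is Clifford conjugation: the scalar is fixed and the grade-1 and grade-2 blades all flip sign, giving -1 - 2*e1; translating back:
Answer: -1 - 2i


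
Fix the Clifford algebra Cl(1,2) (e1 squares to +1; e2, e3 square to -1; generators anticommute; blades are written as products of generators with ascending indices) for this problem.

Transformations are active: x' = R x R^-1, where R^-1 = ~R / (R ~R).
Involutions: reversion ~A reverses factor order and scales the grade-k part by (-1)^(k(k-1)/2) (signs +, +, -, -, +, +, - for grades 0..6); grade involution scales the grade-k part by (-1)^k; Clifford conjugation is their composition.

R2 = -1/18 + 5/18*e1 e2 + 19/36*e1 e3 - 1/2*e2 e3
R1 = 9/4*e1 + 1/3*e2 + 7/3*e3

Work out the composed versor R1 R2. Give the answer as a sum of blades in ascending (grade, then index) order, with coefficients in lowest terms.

Distribute over the terms of R1 (each basis-blade product reordered to ascending indices, repeated generators contracted through their squares):
(9/4*e1) R2 = -1/8*e1 + 5/8*e2 + 19/16*e3 - 9/8*e1 e2 e3
(1/3*e2) R2 = 5/54*e1 - 1/54*e2 + 1/6*e3 - 19/108*e1 e2 e3
(7/3*e3) R2 = 133/108*e1 - 7/6*e2 - 7/54*e3 + 35/54*e1 e2 e3
Summing the partial products and collecting blades:
Answer: 259/216*e1 - 121/216*e2 + 529/432*e3 - 47/72*e1 e2 e3
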